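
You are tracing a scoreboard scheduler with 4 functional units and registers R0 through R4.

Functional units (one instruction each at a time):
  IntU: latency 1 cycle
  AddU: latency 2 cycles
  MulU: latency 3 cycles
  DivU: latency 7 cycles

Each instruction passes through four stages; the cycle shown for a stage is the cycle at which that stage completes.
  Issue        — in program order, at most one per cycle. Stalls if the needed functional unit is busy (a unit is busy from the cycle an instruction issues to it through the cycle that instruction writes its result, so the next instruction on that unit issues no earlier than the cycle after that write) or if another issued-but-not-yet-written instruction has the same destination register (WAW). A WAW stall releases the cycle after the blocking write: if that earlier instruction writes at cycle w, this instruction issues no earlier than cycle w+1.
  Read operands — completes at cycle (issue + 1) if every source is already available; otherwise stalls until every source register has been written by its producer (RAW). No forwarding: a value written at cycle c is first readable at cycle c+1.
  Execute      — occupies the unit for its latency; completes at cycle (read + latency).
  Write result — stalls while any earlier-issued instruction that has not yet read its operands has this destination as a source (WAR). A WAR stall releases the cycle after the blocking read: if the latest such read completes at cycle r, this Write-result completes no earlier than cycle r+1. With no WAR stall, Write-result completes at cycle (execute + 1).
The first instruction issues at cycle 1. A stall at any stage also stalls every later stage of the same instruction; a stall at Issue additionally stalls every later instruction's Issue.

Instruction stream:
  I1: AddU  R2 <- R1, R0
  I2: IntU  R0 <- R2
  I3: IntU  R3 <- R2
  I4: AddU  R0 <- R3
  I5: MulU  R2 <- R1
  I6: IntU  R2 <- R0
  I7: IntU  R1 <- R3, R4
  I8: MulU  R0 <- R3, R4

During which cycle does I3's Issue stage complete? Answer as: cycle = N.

cycle = 9

c1: I1 issues→AddU
c2: I1 reads · I2 issues→IntU
c4: I1 exec-done
c5: I1 writes R2
c6: I2 reads
c7: I2 exec-done
c8: I2 writes R0
c9: I3 issues→IntU
c10: I3 reads · I4 issues→AddU
c11: I3 exec-done · I5 issues→MulU
c12: I3 writes R3 · I5 reads
c13: I4 reads
c15: I4 exec-done · I5 exec-done
c16: I4 writes R0 · I5 writes R2
c17: I6 issues→IntU
c18: I6 reads
c19: I6 exec-done
c20: I6 writes R2
c21: I7 issues→IntU
c22: I7 reads · I8 issues→MulU
c23: I7 exec-done · I8 reads
c24: I7 writes R1
c26: I8 exec-done
c27: I8 writes R0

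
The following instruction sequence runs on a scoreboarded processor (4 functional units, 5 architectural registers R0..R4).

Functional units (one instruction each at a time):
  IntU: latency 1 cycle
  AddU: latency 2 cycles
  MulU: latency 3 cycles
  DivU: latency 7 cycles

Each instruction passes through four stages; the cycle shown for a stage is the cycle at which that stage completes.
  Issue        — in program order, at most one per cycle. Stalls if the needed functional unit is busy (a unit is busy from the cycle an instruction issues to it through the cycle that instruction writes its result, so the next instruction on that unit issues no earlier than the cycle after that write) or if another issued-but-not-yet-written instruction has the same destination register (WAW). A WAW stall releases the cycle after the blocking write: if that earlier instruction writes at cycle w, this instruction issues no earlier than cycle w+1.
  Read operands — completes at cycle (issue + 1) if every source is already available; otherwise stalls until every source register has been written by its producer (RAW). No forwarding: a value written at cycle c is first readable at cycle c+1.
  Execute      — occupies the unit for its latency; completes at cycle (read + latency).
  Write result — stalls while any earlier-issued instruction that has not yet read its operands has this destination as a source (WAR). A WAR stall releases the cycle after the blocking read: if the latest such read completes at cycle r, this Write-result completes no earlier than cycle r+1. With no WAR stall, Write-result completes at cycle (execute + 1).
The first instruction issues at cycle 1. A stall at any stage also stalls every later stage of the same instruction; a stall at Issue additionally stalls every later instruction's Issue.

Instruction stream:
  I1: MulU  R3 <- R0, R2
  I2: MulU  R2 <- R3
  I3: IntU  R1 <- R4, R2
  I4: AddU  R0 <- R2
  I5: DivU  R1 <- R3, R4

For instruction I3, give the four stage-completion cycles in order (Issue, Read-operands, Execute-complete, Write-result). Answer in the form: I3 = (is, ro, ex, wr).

I3 = (8, 13, 14, 15)

cycle 1: I1 issues→MulU
cycle 2: I1 reads
cycle 5: I1 exec-done
cycle 6: I1 writes R3
cycle 7: I2 issues→MulU
cycle 8: I2 reads | I3 issues→IntU
cycle 9: I4 issues→AddU
cycle 11: I2 exec-done
cycle 12: I2 writes R2
cycle 13: I3 reads | I4 reads
cycle 14: I3 exec-done
cycle 15: I3 writes R1 | I4 exec-done
cycle 16: I4 writes R0 | I5 issues→DivU
cycle 17: I5 reads
cycle 24: I5 exec-done
cycle 25: I5 writes R1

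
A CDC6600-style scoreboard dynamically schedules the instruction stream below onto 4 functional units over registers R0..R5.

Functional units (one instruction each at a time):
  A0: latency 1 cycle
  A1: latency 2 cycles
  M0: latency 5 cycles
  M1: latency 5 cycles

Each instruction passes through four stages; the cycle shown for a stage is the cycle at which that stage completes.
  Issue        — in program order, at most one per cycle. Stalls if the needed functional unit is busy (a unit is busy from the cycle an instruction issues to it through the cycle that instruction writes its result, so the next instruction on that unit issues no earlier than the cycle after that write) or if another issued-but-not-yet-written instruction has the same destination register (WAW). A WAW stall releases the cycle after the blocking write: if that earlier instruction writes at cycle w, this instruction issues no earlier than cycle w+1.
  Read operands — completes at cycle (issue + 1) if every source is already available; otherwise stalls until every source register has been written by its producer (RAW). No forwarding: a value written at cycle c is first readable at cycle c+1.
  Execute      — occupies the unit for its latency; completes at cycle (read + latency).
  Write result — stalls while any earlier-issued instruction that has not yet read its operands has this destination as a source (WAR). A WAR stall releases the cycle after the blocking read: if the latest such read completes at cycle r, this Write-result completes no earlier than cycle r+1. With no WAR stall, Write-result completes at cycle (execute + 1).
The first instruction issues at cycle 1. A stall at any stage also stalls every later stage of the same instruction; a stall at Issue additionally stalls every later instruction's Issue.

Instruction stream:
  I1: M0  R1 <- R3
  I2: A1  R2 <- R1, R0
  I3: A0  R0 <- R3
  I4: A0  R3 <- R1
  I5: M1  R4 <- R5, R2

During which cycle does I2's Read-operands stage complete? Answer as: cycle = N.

cycle 1: I1 issues→M0
cycle 2: I1 reads; I2 issues→A1
cycle 3: I3 issues→A0
cycle 4: I3 reads
cycle 5: I3 exec-done
cycle 7: I1 exec-done
cycle 8: I1 writes R1
cycle 9: I2 reads
cycle 10: I3 writes R0
cycle 11: I2 exec-done; I4 issues→A0
cycle 12: I2 writes R2; I4 reads; I5 issues→M1
cycle 13: I4 exec-done; I5 reads
cycle 14: I4 writes R3
cycle 18: I5 exec-done
cycle 19: I5 writes R4

cycle = 9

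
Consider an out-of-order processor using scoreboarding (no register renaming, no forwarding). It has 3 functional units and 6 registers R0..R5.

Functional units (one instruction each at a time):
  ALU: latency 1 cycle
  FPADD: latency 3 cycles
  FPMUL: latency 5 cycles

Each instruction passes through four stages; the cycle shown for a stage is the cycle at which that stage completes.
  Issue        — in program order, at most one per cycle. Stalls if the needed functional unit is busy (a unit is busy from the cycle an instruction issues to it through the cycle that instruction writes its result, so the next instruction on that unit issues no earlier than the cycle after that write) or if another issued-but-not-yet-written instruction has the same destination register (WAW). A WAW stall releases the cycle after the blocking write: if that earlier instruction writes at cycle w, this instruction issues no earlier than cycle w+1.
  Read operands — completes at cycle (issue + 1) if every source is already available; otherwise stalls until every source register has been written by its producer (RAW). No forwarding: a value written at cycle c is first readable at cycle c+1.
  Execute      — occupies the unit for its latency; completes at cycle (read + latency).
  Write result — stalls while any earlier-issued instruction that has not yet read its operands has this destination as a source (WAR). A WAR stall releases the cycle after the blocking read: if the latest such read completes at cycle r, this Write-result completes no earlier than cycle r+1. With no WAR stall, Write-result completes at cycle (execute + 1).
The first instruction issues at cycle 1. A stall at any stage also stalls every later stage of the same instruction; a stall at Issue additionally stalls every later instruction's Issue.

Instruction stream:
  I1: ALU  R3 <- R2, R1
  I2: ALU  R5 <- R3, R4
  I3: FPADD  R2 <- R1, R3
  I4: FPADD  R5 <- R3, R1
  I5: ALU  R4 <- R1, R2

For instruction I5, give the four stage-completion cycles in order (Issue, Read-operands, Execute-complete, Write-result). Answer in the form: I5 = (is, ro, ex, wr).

cycle 1: issue I1 (ALU)
cycle 2: I1 read-ops
cycle 3: I1 finished on ALU
cycle 4: I1→R3
cycle 5: issue I2 (ALU)
cycle 6: I2 read-ops; issue I3 (FPADD)
cycle 7: I2 finished on ALU; I3 read-ops
cycle 8: I2→R5
cycle 10: I3 finished on FPADD
cycle 11: I3→R2
cycle 12: issue I4 (FPADD)
cycle 13: I4 read-ops; issue I5 (ALU)
cycle 14: I5 read-ops
cycle 15: I5 finished on ALU
cycle 16: I4 finished on FPADD; I5→R4
cycle 17: I4→R5

I5 = (13, 14, 15, 16)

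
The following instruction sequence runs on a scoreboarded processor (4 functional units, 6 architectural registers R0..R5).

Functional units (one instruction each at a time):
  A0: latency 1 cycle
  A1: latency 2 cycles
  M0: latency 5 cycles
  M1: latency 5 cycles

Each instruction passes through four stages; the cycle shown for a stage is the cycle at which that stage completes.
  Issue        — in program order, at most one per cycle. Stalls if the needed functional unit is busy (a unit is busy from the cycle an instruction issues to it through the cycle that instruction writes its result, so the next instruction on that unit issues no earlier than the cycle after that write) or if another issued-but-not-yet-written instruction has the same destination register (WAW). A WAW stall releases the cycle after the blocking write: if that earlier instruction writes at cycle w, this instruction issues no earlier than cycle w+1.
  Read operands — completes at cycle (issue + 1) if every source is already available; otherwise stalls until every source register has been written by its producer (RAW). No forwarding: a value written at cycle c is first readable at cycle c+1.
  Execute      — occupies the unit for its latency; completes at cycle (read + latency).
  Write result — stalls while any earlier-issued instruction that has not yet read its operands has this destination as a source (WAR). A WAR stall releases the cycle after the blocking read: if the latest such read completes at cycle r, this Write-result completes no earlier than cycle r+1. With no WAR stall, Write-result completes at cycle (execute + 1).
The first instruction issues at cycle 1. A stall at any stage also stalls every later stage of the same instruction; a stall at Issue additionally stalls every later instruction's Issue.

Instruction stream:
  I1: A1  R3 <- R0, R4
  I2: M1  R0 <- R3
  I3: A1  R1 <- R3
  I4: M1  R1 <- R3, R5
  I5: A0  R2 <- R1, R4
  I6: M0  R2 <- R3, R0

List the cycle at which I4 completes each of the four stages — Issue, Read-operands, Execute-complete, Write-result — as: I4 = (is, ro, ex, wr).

I4 = (13, 14, 19, 20)

c1: I1→A1
c2: I1 RO · I2→M1
c4: I1 EX
c5: I1 WR R3
c6: I2 RO · I3→A1
c7: I3 RO
c9: I3 EX
c10: I3 WR R1
c11: I2 EX
c12: I2 WR R0
c13: I4→M1
c14: I4 RO · I5→A0
c19: I4 EX
c20: I4 WR R1
c21: I5 RO
c22: I5 EX
c23: I5 WR R2
c24: I6→M0
c25: I6 RO
c30: I6 EX
c31: I6 WR R2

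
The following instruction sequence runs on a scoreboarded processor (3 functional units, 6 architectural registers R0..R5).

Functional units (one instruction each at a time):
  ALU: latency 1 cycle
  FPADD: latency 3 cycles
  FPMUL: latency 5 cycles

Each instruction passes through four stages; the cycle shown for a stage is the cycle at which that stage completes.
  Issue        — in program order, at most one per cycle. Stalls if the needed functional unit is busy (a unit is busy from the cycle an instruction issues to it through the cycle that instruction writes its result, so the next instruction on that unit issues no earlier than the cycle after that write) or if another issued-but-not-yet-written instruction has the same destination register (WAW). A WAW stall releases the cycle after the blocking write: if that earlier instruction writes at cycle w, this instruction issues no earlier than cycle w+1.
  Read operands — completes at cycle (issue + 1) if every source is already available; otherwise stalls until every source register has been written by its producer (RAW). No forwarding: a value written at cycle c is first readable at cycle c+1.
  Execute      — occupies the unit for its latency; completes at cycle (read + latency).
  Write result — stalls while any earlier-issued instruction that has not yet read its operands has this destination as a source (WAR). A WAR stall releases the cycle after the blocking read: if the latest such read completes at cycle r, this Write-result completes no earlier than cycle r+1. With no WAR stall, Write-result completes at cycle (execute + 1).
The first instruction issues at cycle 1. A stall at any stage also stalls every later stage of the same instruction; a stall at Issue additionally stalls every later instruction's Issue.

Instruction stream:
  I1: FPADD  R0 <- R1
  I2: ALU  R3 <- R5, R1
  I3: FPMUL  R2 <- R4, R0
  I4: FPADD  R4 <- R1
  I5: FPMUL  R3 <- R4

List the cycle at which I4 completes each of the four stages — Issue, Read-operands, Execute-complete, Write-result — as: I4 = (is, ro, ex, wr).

I4 = (7, 8, 11, 12)

I1: IS=1 RO=2 EX=5 WR=6
I2: IS=2 RO=3 EX=4 WR=5
I3: IS=3 RO=7 EX=12 WR=13  [RAW R0: wait I1 write@6]
I4: IS=7 RO=8 EX=11 WR=12  [struct: FPADD busy until I1 writes@6]
I5: IS=14 RO=15 EX=20 WR=21  [struct: FPMUL busy until I3 writes@13]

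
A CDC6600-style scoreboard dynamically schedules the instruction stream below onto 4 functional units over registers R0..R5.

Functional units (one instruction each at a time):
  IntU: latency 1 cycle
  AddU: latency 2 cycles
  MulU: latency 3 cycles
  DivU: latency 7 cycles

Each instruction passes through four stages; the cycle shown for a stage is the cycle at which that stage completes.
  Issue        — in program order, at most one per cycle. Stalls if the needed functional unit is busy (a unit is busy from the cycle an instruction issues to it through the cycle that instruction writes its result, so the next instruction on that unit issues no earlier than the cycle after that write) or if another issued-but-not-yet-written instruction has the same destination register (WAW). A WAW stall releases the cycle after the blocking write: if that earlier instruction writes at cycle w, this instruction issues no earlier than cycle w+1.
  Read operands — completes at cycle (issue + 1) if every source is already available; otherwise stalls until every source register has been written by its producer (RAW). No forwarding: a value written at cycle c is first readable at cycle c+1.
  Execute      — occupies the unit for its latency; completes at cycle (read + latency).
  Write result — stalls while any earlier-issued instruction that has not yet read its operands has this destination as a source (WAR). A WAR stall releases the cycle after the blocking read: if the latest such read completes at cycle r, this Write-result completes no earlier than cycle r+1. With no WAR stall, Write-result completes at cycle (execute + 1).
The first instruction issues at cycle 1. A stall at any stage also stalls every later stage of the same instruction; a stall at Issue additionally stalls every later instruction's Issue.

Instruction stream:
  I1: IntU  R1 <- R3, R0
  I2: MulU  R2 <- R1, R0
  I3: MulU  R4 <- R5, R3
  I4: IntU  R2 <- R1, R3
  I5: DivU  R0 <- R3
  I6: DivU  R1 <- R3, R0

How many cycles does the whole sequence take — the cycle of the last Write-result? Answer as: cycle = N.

cycle = 31

[1] I1 dispatched to IntU
[2] I1 operands ready; I2 dispatched to MulU
[3] I1 complete
[4] R1←I1
[5] I2 operands ready
[8] I2 complete
[9] R2←I2
[10] I3 dispatched to MulU
[11] I3 operands ready; I4 dispatched to IntU
[12] I4 operands ready; I5 dispatched to DivU
[13] I4 complete; I5 operands ready
[14] I3 complete; R2←I4
[15] R4←I3
[20] I5 complete
[21] R0←I5
[22] I6 dispatched to DivU
[23] I6 operands ready
[30] I6 complete
[31] R1←I6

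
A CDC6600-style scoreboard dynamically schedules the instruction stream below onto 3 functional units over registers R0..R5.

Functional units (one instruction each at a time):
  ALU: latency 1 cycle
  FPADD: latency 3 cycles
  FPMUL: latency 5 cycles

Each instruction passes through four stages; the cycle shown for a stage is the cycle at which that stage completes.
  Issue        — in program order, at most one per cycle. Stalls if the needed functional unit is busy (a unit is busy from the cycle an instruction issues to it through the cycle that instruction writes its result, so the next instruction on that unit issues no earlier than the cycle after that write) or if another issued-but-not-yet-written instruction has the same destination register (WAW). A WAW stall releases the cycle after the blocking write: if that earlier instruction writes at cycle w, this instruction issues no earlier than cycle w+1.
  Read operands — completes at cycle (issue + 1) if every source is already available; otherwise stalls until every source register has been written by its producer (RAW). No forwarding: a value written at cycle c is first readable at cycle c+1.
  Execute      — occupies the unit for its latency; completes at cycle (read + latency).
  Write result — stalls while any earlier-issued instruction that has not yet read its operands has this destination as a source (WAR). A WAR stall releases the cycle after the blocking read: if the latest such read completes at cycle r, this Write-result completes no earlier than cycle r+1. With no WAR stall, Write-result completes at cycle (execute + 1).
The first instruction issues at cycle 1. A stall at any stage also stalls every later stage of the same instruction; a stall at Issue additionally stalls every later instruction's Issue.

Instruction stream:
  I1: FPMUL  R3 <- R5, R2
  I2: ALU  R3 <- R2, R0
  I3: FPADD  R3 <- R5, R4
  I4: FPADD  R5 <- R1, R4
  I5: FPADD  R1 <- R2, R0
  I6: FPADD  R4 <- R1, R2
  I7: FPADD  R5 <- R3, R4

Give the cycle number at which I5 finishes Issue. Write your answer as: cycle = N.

c1: I1 dispatched to FPMUL
c2: I1 operands ready
c7: I1 complete
c8: R3←I1
c9: I2 dispatched to ALU
c10: I2 operands ready
c11: I2 complete
c12: R3←I2
c13: I3 dispatched to FPADD
c14: I3 operands ready
c17: I3 complete
c18: R3←I3
c19: I4 dispatched to FPADD
c20: I4 operands ready
c23: I4 complete
c24: R5←I4
c25: I5 dispatched to FPADD
c26: I5 operands ready
c29: I5 complete
c30: R1←I5
c31: I6 dispatched to FPADD
c32: I6 operands ready
c35: I6 complete
c36: R4←I6
c37: I7 dispatched to FPADD
c38: I7 operands ready
c41: I7 complete
c42: R5←I7

cycle = 25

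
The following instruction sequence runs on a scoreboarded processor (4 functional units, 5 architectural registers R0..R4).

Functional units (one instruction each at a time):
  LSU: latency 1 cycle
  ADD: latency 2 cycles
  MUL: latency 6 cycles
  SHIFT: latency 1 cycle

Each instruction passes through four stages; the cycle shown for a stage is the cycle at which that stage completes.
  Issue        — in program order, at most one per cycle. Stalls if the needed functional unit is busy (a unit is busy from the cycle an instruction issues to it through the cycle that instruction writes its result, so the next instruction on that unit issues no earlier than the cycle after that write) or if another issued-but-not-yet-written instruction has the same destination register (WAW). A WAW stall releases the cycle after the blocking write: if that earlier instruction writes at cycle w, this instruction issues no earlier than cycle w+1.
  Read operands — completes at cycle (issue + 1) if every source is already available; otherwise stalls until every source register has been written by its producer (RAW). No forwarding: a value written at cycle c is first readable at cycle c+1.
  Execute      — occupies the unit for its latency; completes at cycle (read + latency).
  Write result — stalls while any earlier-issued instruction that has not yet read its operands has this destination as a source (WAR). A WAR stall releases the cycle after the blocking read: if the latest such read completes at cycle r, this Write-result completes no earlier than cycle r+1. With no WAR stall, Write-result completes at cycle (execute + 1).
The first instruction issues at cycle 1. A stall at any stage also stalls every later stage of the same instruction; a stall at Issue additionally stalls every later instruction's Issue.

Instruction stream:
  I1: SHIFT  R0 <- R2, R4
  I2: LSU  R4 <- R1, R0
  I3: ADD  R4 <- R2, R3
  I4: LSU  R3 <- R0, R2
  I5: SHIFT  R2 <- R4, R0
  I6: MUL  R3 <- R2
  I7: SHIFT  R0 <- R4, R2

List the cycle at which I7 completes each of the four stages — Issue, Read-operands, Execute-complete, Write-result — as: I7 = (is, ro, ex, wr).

I1 -> (1, 2, 3, 4)
I2 -> (2, 5, 6, 7)  // RAW R0: wait I1 write@4
I3 -> (8, 9, 11, 12)  // WAW R4: wait I2 write@7
I4 -> (9, 10, 11, 12)
I5 -> (10, 13, 14, 15)  // RAW R4: wait I3 write@12
I6 -> (13, 16, 22, 23)  // WAW R3: wait I4 write@12, RAW R2: wait I5 write@15
I7 -> (16, 17, 18, 19)  // struct: SHIFT busy until I5 writes@15

I7 = (16, 17, 18, 19)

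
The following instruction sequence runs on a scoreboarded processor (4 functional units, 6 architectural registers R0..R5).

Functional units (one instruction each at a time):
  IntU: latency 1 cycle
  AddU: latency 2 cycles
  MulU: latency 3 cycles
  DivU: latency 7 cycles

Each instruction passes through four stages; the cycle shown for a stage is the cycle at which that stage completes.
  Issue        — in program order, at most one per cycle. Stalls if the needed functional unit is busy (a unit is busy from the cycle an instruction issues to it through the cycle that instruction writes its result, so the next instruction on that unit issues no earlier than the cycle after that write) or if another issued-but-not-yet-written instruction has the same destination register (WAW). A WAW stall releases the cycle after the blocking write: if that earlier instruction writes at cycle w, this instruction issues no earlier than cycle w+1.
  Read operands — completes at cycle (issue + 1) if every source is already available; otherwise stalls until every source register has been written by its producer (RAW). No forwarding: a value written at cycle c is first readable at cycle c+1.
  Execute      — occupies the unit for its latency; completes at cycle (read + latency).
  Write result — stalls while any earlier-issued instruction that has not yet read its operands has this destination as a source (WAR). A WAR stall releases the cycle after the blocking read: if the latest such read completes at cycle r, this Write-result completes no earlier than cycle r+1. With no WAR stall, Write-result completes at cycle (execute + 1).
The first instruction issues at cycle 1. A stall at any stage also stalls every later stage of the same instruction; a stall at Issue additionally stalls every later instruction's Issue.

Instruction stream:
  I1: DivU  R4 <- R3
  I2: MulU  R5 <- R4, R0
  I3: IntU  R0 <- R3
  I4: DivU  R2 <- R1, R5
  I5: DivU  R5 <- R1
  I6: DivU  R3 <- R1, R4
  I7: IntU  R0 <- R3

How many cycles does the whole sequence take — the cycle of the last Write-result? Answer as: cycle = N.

[I1] 1/2/9/10
[I2] 2/11/14/15  (RAW R4: wait I1 write@10)
[I3] 3/4/5/12  (WAR R0: wait I2 read@11)
[I4] 11/16/23/24  (struct: DivU busy until I1 writes@10; RAW R5: wait I2 write@15)
[I5] 25/26/33/34  (struct: DivU busy until I4 writes@24)
[I6] 35/36/43/44  (struct: DivU busy until I5 writes@34)
[I7] 36/45/46/47  (RAW R3: wait I6 write@44)

cycle = 47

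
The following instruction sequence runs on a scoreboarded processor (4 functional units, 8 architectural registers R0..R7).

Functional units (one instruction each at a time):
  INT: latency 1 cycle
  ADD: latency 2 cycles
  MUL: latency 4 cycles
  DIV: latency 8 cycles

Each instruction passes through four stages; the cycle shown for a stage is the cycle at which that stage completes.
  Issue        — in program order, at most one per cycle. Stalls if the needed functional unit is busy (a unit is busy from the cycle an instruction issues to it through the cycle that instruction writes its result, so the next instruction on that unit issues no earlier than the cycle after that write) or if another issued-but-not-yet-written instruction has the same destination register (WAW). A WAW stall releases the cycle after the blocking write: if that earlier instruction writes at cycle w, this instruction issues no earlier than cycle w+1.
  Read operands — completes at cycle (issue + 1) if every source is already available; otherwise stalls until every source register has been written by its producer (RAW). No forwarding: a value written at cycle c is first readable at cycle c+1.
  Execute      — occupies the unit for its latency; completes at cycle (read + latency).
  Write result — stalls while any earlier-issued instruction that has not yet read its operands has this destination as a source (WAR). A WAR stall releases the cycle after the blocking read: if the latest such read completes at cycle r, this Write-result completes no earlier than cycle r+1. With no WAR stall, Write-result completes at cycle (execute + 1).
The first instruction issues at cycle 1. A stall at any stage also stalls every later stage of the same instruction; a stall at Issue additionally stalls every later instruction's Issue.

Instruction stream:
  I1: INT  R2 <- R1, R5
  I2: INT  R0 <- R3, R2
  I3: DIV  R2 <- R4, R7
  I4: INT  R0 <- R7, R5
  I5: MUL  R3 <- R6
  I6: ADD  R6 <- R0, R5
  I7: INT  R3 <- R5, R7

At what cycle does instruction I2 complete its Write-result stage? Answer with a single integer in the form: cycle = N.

I1 -> (1, 2, 3, 4)
I2 -> (5, 6, 7, 8)  // struct: INT busy until I1 writes@4
I3 -> (6, 7, 15, 16)
I4 -> (9, 10, 11, 12)  // struct: INT busy until I2 writes@8
I5 -> (10, 11, 15, 16)
I6 -> (11, 13, 15, 16)  // RAW R0: wait I4 write@12
I7 -> (17, 18, 19, 20)  // WAW R3: wait I5 write@16

cycle = 8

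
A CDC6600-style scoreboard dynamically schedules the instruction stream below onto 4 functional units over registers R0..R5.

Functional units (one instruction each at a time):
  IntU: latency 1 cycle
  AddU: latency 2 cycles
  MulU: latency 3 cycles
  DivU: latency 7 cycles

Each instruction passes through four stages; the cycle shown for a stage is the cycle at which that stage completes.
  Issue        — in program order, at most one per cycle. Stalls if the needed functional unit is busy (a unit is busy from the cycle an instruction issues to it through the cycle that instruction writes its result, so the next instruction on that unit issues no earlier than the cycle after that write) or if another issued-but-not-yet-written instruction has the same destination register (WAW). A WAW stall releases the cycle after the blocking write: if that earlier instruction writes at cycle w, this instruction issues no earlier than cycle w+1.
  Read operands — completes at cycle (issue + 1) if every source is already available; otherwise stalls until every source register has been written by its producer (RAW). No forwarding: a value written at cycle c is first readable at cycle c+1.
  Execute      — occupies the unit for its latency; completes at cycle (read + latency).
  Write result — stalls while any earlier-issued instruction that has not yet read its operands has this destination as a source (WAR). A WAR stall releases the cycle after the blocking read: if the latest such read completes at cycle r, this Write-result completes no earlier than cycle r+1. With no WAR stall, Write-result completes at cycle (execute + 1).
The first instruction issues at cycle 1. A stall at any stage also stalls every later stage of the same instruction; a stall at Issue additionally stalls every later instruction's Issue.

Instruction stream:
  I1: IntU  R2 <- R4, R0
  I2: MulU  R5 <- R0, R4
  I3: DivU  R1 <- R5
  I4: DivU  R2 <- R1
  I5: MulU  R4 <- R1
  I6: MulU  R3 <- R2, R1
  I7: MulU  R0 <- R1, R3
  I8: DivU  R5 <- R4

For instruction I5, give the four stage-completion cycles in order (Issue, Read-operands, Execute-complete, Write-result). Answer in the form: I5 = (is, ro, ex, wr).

I5 = (18, 19, 22, 23)

  I1 | 1 | 2 | 3 | 4
  I2 | 2 | 3 | 6 | 7
  I3 | 3 | 8 | 15 | 16   RAW R5: wait I2 write@7
  I4 | 17 | 18 | 25 | 26   struct: DivU busy until I3 writes@16
  I5 | 18 | 19 | 22 | 23
  I6 | 24 | 27 | 30 | 31   struct: MulU busy until I5 writes@23 · RAW R2: wait I4 write@26
  I7 | 32 | 33 | 36 | 37   struct: MulU busy until I6 writes@31
  I8 | 33 | 34 | 41 | 42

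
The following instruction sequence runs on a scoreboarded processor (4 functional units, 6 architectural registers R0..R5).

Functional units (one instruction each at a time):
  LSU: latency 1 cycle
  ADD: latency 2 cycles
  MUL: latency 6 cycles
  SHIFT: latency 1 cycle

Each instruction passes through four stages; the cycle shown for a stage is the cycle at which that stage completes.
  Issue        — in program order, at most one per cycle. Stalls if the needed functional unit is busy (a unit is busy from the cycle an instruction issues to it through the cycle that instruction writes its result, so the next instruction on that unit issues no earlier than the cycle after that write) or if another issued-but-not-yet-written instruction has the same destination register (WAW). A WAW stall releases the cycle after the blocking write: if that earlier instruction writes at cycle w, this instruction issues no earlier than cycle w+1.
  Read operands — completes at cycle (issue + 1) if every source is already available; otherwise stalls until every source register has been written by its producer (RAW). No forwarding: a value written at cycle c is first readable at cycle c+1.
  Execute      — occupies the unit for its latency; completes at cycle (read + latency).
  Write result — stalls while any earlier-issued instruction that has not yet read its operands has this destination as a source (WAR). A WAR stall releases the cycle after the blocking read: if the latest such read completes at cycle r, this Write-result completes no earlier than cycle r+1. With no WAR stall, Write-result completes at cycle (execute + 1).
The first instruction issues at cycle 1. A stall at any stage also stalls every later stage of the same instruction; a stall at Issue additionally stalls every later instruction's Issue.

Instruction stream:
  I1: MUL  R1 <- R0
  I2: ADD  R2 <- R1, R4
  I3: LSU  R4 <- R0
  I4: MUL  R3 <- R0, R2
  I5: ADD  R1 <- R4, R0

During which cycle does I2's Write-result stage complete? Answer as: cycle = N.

cycle = 13

I1  is:1  ro:2  ex:8  wr:9
I2  is:2  ro:10  ex:12  wr:13  — RAW R1: wait I1 write@9
I3  is:3  ro:4  ex:5  wr:11  — WAR R4: wait I2 read@10
I4  is:10  ro:14  ex:20  wr:21  — struct: MUL busy until I1 writes@9, RAW R2: wait I2 write@13
I5  is:14  ro:15  ex:17  wr:18  — struct: ADD busy until I2 writes@13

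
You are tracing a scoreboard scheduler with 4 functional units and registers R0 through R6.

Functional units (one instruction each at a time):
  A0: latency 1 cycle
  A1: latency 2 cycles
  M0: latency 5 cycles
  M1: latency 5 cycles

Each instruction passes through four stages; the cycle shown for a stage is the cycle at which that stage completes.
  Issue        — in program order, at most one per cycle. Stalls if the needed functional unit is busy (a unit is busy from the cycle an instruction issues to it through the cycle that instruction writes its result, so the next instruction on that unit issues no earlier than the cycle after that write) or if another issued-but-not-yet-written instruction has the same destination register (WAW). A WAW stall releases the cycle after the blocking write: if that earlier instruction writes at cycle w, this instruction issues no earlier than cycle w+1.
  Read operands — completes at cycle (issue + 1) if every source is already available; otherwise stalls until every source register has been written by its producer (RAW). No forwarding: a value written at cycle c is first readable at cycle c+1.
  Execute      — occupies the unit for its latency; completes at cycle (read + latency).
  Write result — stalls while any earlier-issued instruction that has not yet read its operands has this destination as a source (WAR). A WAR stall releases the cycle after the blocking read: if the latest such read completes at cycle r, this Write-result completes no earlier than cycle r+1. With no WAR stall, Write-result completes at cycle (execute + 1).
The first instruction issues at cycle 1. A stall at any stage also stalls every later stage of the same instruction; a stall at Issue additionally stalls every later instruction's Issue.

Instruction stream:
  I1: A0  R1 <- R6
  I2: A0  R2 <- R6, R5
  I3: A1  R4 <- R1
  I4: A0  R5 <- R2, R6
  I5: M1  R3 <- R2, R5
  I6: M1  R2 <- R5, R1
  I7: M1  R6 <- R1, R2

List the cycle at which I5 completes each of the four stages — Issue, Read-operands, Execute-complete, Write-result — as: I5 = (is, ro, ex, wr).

[1] I1 issues→A0
[2] I1 reads
[3] I1 exec-done
[4] I1 writes R1
[5] I2 issues→A0
[6] I2 reads | I3 issues→A1
[7] I2 exec-done | I3 reads
[8] I2 writes R2
[9] I3 exec-done | I4 issues→A0
[10] I3 writes R4 | I4 reads | I5 issues→M1
[11] I4 exec-done
[12] I4 writes R5
[13] I5 reads
[18] I5 exec-done
[19] I5 writes R3
[20] I6 issues→M1
[21] I6 reads
[26] I6 exec-done
[27] I6 writes R2
[28] I7 issues→M1
[29] I7 reads
[34] I7 exec-done
[35] I7 writes R6

I5 = (10, 13, 18, 19)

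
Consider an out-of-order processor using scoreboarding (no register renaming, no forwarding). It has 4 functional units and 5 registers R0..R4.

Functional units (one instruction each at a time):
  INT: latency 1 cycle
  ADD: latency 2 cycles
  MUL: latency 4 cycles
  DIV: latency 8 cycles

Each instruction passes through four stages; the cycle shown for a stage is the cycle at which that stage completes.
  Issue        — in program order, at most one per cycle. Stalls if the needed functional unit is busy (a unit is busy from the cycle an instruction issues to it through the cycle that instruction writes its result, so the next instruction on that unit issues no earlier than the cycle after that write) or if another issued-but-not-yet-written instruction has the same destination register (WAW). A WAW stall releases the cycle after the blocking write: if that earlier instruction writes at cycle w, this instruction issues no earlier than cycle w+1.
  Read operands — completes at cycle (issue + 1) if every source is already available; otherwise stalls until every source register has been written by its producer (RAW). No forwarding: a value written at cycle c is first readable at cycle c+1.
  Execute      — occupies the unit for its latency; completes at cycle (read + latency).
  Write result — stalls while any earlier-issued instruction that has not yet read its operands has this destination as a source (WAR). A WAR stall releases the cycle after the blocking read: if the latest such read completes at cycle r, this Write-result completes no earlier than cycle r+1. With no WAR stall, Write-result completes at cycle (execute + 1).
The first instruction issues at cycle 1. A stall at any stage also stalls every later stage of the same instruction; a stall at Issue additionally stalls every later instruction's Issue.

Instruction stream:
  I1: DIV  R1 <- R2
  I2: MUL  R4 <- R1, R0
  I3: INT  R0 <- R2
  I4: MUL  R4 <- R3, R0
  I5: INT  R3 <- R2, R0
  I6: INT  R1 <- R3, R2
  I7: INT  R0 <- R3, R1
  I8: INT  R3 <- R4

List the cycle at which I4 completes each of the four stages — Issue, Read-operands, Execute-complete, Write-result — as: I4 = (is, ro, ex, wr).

I4 = (18, 19, 23, 24)

[1] issue I1 (DIV)
[2] I1 read-ops; issue I2 (MUL)
[3] issue I3 (INT)
[4] I3 read-ops
[5] I3 finished on INT
[10] I1 finished on DIV
[11] I1→R1
[12] I2 read-ops
[13] I3→R0
[16] I2 finished on MUL
[17] I2→R4
[18] issue I4 (MUL)
[19] I4 read-ops; issue I5 (INT)
[20] I5 read-ops
[21] I5 finished on INT
[22] I5→R3
[23] I4 finished on MUL; issue I6 (INT)
[24] I4→R4; I6 read-ops
[25] I6 finished on INT
[26] I6→R1
[27] issue I7 (INT)
[28] I7 read-ops
[29] I7 finished on INT
[30] I7→R0
[31] issue I8 (INT)
[32] I8 read-ops
[33] I8 finished on INT
[34] I8→R3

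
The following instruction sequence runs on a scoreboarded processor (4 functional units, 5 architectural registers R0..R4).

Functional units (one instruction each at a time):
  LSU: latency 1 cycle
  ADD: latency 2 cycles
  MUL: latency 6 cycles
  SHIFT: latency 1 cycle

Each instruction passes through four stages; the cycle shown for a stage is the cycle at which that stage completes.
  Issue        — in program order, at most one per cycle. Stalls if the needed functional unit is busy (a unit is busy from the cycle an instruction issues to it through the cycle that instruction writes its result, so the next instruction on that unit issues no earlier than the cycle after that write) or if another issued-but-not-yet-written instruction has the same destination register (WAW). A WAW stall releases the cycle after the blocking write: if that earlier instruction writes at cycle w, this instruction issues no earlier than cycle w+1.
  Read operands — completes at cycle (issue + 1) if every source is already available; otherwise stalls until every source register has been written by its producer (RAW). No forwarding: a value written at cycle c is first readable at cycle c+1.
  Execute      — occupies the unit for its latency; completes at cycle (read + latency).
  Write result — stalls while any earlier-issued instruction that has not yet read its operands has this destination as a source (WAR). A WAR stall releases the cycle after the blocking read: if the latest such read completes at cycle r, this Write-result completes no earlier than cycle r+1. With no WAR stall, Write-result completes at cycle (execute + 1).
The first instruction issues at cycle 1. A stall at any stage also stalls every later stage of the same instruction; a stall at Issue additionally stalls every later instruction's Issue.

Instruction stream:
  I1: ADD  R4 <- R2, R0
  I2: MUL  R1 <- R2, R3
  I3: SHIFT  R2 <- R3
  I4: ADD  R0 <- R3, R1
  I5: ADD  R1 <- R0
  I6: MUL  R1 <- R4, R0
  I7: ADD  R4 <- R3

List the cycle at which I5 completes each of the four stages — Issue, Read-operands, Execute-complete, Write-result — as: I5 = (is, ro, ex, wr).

I5 = (15, 16, 18, 19)

[1] issue I1 (ADD)
[2] I1 read-ops, issue I2 (MUL)
[3] I2 read-ops, issue I3 (SHIFT)
[4] I1 finished on ADD, I3 read-ops
[5] I1→R4, I3 finished on SHIFT
[6] I3→R2, issue I4 (ADD)
[9] I2 finished on MUL
[10] I2→R1
[11] I4 read-ops
[13] I4 finished on ADD
[14] I4→R0
[15] issue I5 (ADD)
[16] I5 read-ops
[18] I5 finished on ADD
[19] I5→R1
[20] issue I6 (MUL)
[21] I6 read-ops, issue I7 (ADD)
[22] I7 read-ops
[24] I7 finished on ADD
[25] I7→R4
[27] I6 finished on MUL
[28] I6→R1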